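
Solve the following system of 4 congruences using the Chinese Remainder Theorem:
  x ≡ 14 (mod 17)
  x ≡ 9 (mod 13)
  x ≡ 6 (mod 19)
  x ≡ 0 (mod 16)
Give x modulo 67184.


Product of moduli M = 17 · 13 · 19 · 16 = 67184.
Merge one congruence at a time:
  Start: x ≡ 14 (mod 17).
  Combine with x ≡ 9 (mod 13); new modulus lcm = 221.
    Write x = 14 + 17·t and substitute into x ≡ 9 (mod 13): 17·t ≡ 9 − 14 = -5 (mod 13).
    Reduce coefficients mod 13: 4·t ≡ 8 (mod 13).
    The inverse of 4 mod 13 is 10 (since 4·10 = 40 = 3·13 + 1), so t ≡ 10·8 = 80 ≡ 2 (mod 13).
    Then x = 14 + 17·2 = 48, valid modulo lcm(17, 13) = 221: x ≡ 48 (mod 221).
  Combine with x ≡ 6 (mod 19); new modulus lcm = 4199.
    Write x = 48 + 221·t and substitute into x ≡ 6 (mod 19): 221·t ≡ 6 − 48 = -42 (mod 19).
    Reduce coefficients mod 19: 12·t ≡ 15 (mod 19).
    The inverse of 12 mod 19 is 8 (since 12·8 = 96 = 5·19 + 1), so t ≡ 8·15 = 120 ≡ 6 (mod 19).
    Then x = 48 + 221·6 = 1374, valid modulo lcm(221, 19) = 4199: x ≡ 1374 (mod 4199).
  Combine with x ≡ 0 (mod 16); new modulus lcm = 67184.
    Write x = 1374 + 4199·t and substitute into x ≡ 0 (mod 16): 4199·t ≡ 0 − 1374 = -1374 (mod 16).
    Reduce coefficients mod 16: 7·t ≡ 2 (mod 16).
    The inverse of 7 mod 16 is 7 (since 7·7 = 49 = 3·16 + 1), so t ≡ 7·2 = 14 ≡ 14 (mod 16).
    Then x = 1374 + 4199·14 = 60160, valid modulo lcm(4199, 16) = 67184: x ≡ 60160 (mod 67184).
Verify against each original: 60160 mod 17 = 14, 60160 mod 13 = 9, 60160 mod 19 = 6, 60160 mod 16 = 0.

x ≡ 60160 (mod 67184).


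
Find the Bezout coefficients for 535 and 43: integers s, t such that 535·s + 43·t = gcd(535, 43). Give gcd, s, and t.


Euclidean algorithm on (535, 43) — divide until remainder is 0:
  535 = 12 · 43 + 19
  43 = 2 · 19 + 5
  19 = 3 · 5 + 4
  5 = 1 · 4 + 1
  4 = 4 · 1 + 0
gcd(535, 43) = 1.
Track Bezout coefficients alongside the remainders: start with r₀ = 535 = a·1 + b·0 (s = 1, t = 0) and r₁ = 43 = a·0 + b·1 (s = 0, t = 1); each new remainder r_{k+1} = r_{k-1} − q_k·r_k inherits s_{k+1} = s_{k-1} − q_k·s_k, t_{k+1} = t_{k-1} − q_k·t_k, so r_k = a·s_k + b·t_k at every step:
  q = 12: r = 19, s = 1 − 12·0 = 1, t = 0 − 12·1 = -12  (check: 535·1 + 43·(-12) = 19)
  q = 2: r = 5, s = 0 − 2·1 = -2, t = 1 − 2·(-12) = 25  (check: 535·(-2) + 43·25 = 5)
  q = 3: r = 4, s = 1 − 3·(-2) = 7, t = -12 − 3·25 = -87  (check: 535·7 + 43·(-87) = 4)
  q = 1: r = 1, s = -2 − 1·7 = -9, t = 25 − 1·(-87) = 112  (check: 535·(-9) + 43·112 = 1)
The row with r = 1 (the gcd) gives the Bezout coefficients s = -9, t = 112.
Result: 535 · (-9) + 43 · (112) = 1.

gcd(535, 43) = 1; s = -9, t = 112 (check: 535·(-9) + 43·112 = 1).


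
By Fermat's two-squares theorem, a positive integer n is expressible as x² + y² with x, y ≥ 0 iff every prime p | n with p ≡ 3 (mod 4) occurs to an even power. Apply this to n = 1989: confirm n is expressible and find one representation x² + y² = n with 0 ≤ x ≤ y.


Step 1: Factor n = 1989 = 3^2 · 13 · 17.
Step 2: Check the mod-4 condition on each prime factor: 3 ≡ 3 (mod 4), exponent 2 (must be even); 13 ≡ 1 (mod 4), exponent 1; 17 ≡ 1 (mod 4), exponent 1.
All primes ≡ 3 (mod 4) appear to even exponent (or don't appear), so by the two-squares theorem n IS expressible as a sum of two squares.
Step 3: Build a representation. Group n = k² · m with k = 3 and m = 13 · 17 = 221 (a product of primes ≡ 1 (mod 4)); a representation of m scales to one of n via (k·x)² + (k·y)² = k²(x² + y²). Each prime p ≡ 1 (mod 4) is itself a sum of two squares; find a² by testing p − a² for a perfect square:
  13: 13 − 1² = 12, 13 − 2² = 9 = 3² ⇒ 13 = 2² + 3².
  17: 17 − 1² = 16 = 4² ⇒ 17 = 1² + 4².
  Combine using the Brahmagupta–Fibonacci identity (a² + b²)(c² + d²) = (ac − bd)² + (ad + bc)² = (ac + bd)² + (ad − bc)²:
  13 · 17 = 221: from (2² + 3²)(1² + 4²), take (2·1 − 3·4, 2·4 + 3·1) = (2 − 12, 8 + 3) = (-10, 11); dropping signs (only squares matter) gives (10, 11); check 10² + 11² = 100 + 121 = 221 ✓.
  Scale by k = 3: (3·10, 3·11) = (30, 33).
Step 4: Order so x ≤ y and verify: 30² + 33² = 900 + 1089 = 1989 = n. ✓

n = 1989 = 30² + 33² (one valid representation with x ≤ y).


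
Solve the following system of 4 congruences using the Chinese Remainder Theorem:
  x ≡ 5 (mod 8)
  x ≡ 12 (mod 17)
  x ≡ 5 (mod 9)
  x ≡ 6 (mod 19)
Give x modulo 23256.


Product of moduli M = 8 · 17 · 9 · 19 = 23256.
Merge one congruence at a time:
  Start: x ≡ 5 (mod 8).
  Combine with x ≡ 12 (mod 17); new modulus lcm = 136.
    Write x = 5 + 8·t and substitute into x ≡ 12 (mod 17): 8·t ≡ 12 − 5 = 7 (mod 17).
    The inverse of 8 mod 17 is 15 (since 8·15 = 120 = 7·17 + 1), so t ≡ 15·7 = 105 ≡ 3 (mod 17).
    Then x = 5 + 8·3 = 29, valid modulo lcm(8, 17) = 136: x ≡ 29 (mod 136).
  Combine with x ≡ 5 (mod 9); new modulus lcm = 1224.
    Write x = 29 + 136·t and substitute into x ≡ 5 (mod 9): 136·t ≡ 5 − 29 = -24 (mod 9).
    Reduce coefficients mod 9: 1·t ≡ 3 (mod 9).
    So t ≡ 3 (mod 9).
    Then x = 29 + 136·3 = 437, valid modulo lcm(136, 9) = 1224: x ≡ 437 (mod 1224).
  Combine with x ≡ 6 (mod 19); new modulus lcm = 23256.
    Write x = 437 + 1224·t and substitute into x ≡ 6 (mod 19): 1224·t ≡ 6 − 437 = -431 (mod 19).
    Reduce coefficients mod 19: 8·t ≡ 6 (mod 19).
    The inverse of 8 mod 19 is 12 (since 8·12 = 96 = 5·19 + 1), so t ≡ 12·6 = 72 ≡ 15 (mod 19).
    Then x = 437 + 1224·15 = 18797, valid modulo lcm(1224, 19) = 23256: x ≡ 18797 (mod 23256).
Verify against each original: 18797 mod 8 = 5, 18797 mod 17 = 12, 18797 mod 9 = 5, 18797 mod 19 = 6.

x ≡ 18797 (mod 23256).


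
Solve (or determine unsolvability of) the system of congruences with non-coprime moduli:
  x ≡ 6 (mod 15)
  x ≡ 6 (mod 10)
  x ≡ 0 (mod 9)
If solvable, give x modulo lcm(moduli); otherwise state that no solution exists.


Moduli 15, 10, 9 are not pairwise coprime, so CRT works modulo lcm(m_i) when all pairwise compatibility conditions hold.
Pairwise compatibility: gcd(m_i, m_j) must divide a_i - a_j for every pair.
Merge one congruence at a time:
  Start: x ≡ 6 (mod 15).
  Combine with x ≡ 6 (mod 10): gcd(15, 10) = 5; 6 - 6 = 0, which IS divisible by 5, so compatible.
    Write x = 6 + 15·t and substitute into x ≡ 6 (mod 10): 15·t ≡ 6 − 6 = 0 (mod 10).
    Divide the congruence (and modulus) by g = 5: 3·t ≡ 0 (mod 2).
    Reduce coefficients mod 2: 1·t ≡ 0 (mod 2).
    So t ≡ 0 (mod 2).
    Then x = 6 + 15·0 = 6, valid modulo lcm(15, 10) = 30: x ≡ 6 (mod 30).
  Combine with x ≡ 0 (mod 9): gcd(30, 9) = 3; 0 - 6 = -6, which IS divisible by 3, so compatible.
    Write x = 6 + 30·t and substitute into x ≡ 0 (mod 9): 30·t ≡ 0 − 6 = -6 (mod 9).
    Divide the congruence (and modulus) by g = 3: 10·t ≡ -2 (mod 3).
    Reduce coefficients mod 3: 1·t ≡ 1 (mod 3).
    So t ≡ 1 (mod 3).
    Then x = 6 + 30·1 = 36, valid modulo lcm(30, 9) = 90: x ≡ 36 (mod 90).
Verify: 36 mod 15 = 6, 36 mod 10 = 6, 36 mod 9 = 0.

x ≡ 36 (mod 90).


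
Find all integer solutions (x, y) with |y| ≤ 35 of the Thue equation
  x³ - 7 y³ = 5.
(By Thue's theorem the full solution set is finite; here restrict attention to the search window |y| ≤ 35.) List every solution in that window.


The equation is x³ - 7y³ = 5. For fixed y, x³ = 7·y³ + 5, so a solution requires the RHS to be a perfect cube.
Strategy: iterate y from -35 to 35, compute RHS = 7·y³ + 5, and check whether it is a (positive or negative) perfect cube.
Check small values of y:
  y = 0: RHS = 5 is not a perfect cube.
  y = 1: RHS = 12 is not a perfect cube.
  y = -1: RHS = -2 is not a perfect cube.
  y = 2: RHS = 61 is not a perfect cube.
  y = -2: RHS = -51 is not a perfect cube.
  y = 3: RHS = 194 is not a perfect cube.
  y = -3: RHS = -184 is not a perfect cube.
Continuing the search up to |y| = 35 finds no solutions either.
No (x, y) in the scanned range satisfies the equation.

No integer solutions with |y| ≤ 35.


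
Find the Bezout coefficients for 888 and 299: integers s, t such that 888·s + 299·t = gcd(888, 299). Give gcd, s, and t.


Euclidean algorithm on (888, 299) — divide until remainder is 0:
  888 = 2 · 299 + 290
  299 = 1 · 290 + 9
  290 = 32 · 9 + 2
  9 = 4 · 2 + 1
  2 = 2 · 1 + 0
gcd(888, 299) = 1.
Track Bezout coefficients alongside the remainders: start with r₀ = 888 = a·1 + b·0 (s = 1, t = 0) and r₁ = 299 = a·0 + b·1 (s = 0, t = 1); each new remainder r_{k+1} = r_{k-1} − q_k·r_k inherits s_{k+1} = s_{k-1} − q_k·s_k, t_{k+1} = t_{k-1} − q_k·t_k, so r_k = a·s_k + b·t_k at every step:
  q = 2: r = 290, s = 1 − 2·0 = 1, t = 0 − 2·1 = -2  (check: 888·1 + 299·(-2) = 290)
  q = 1: r = 9, s = 0 − 1·1 = -1, t = 1 − 1·(-2) = 3  (check: 888·(-1) + 299·3 = 9)
  q = 32: r = 2, s = 1 − 32·(-1) = 33, t = -2 − 32·3 = -98  (check: 888·33 + 299·(-98) = 2)
  q = 4: r = 1, s = -1 − 4·33 = -133, t = 3 − 4·(-98) = 395  (check: 888·(-133) + 299·395 = 1)
The row with r = 1 (the gcd) gives the Bezout coefficients s = -133, t = 395.
Result: 888 · (-133) + 299 · (395) = 1.

gcd(888, 299) = 1; s = -133, t = 395 (check: 888·(-133) + 299·395 = 1).


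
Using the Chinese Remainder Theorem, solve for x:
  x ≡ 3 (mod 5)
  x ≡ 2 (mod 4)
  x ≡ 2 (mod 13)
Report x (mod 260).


Moduli 5, 4, 13 are pairwise coprime; by CRT there is a unique solution modulo M = 5 · 4 · 13 = 260.
Solve pairwise, accumulating the modulus:
  Start with x ≡ 3 (mod 5).
  Combine with x ≡ 2 (mod 4): since gcd(5, 4) = 1, we get a unique residue mod 20.
    Write x = 3 + 5·t and substitute into x ≡ 2 (mod 4): 5·t ≡ 2 − 3 = -1 (mod 4).
    Reduce coefficients mod 4: 1·t ≡ 3 (mod 4).
    So t ≡ 3 (mod 4).
    Then x = 3 + 5·3 = 18, valid modulo lcm(5, 4) = 20: x ≡ 18 (mod 20).
  Combine with x ≡ 2 (mod 13): since gcd(20, 13) = 1, we get a unique residue mod 260.
    Write x = 18 + 20·t and substitute into x ≡ 2 (mod 13): 20·t ≡ 2 − 18 = -16 (mod 13).
    Reduce coefficients mod 13: 7·t ≡ 10 (mod 13).
    The inverse of 7 mod 13 is 2 (since 7·2 = 14 = 1·13 + 1), so t ≡ 2·10 = 20 ≡ 7 (mod 13).
    Then x = 18 + 20·7 = 158, valid modulo lcm(20, 13) = 260: x ≡ 158 (mod 260).
Verify: 158 mod 5 = 3 ✓, 158 mod 4 = 2 ✓, 158 mod 13 = 2 ✓.

x ≡ 158 (mod 260).


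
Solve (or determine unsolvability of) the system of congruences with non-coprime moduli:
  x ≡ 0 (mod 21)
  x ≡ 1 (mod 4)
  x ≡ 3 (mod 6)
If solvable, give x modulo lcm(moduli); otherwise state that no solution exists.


Moduli 21, 4, 6 are not pairwise coprime, so CRT works modulo lcm(m_i) when all pairwise compatibility conditions hold.
Pairwise compatibility: gcd(m_i, m_j) must divide a_i - a_j for every pair.
Merge one congruence at a time:
  Start: x ≡ 0 (mod 21).
  Combine with x ≡ 1 (mod 4): gcd(21, 4) = 1; 1 - 0 = 1, which IS divisible by 1, so compatible.
    Write x = 0 + 21·t and substitute into x ≡ 1 (mod 4): 21·t ≡ 1 − 0 = 1 (mod 4).
    Reduce coefficients mod 4: 1·t ≡ 1 (mod 4).
    So t ≡ 1 (mod 4).
    Then x = 0 + 21·1 = 21, valid modulo lcm(21, 4) = 84: x ≡ 21 (mod 84).
  Combine with x ≡ 3 (mod 6): gcd(84, 6) = 6; 3 - 21 = -18, which IS divisible by 6, so compatible.
    Write x = 21 + 84·t and substitute into x ≡ 3 (mod 6): 84·t ≡ 3 − 21 = -18 (mod 6).
    Divide the congruence (and modulus) by g = 6: 14·t ≡ -3 (mod 1).
    Modulo 1 every t works; take t = 0.
    Then x = 21 + 84·0 = 21, valid modulo lcm(84, 6) = 84: x ≡ 21 (mod 84).
Verify: 21 mod 21 = 0, 21 mod 4 = 1, 21 mod 6 = 3.

x ≡ 21 (mod 84).


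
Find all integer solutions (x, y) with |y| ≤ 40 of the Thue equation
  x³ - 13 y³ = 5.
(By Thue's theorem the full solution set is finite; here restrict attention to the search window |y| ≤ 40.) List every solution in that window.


The equation is x³ - 13y³ = 5. For fixed y, x³ = 13·y³ + 5, so a solution requires the RHS to be a perfect cube.
Strategy: iterate y from -40 to 40, compute RHS = 13·y³ + 5, and check whether it is a (positive or negative) perfect cube.
Check small values of y:
  y = 0: RHS = 5 is not a perfect cube.
  y = 1: RHS = 18 is not a perfect cube.
  y = -1: RHS = -8 = (-2)³ ⇒ x = -2 works.
  y = 2: RHS = 109 is not a perfect cube.
  y = -2: RHS = -99 is not a perfect cube.
  y = 3: RHS = 356 is not a perfect cube.
  y = -3: RHS = -346 is not a perfect cube.
Continuing the search up to |y| = 40 finds no further solutions beyond those listed.
Collected solutions: (-2, -1).

Solutions (with |y| ≤ 40): (-2, -1).


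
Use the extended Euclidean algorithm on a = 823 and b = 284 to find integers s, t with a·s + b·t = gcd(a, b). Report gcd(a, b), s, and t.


Euclidean algorithm on (823, 284) — divide until remainder is 0:
  823 = 2 · 284 + 255
  284 = 1 · 255 + 29
  255 = 8 · 29 + 23
  29 = 1 · 23 + 6
  23 = 3 · 6 + 5
  6 = 1 · 5 + 1
  5 = 5 · 1 + 0
gcd(823, 284) = 1.
Track Bezout coefficients alongside the remainders: start with r₀ = 823 = a·1 + b·0 (s = 1, t = 0) and r₁ = 284 = a·0 + b·1 (s = 0, t = 1); each new remainder r_{k+1} = r_{k-1} − q_k·r_k inherits s_{k+1} = s_{k-1} − q_k·s_k, t_{k+1} = t_{k-1} − q_k·t_k, so r_k = a·s_k + b·t_k at every step:
  q = 2: r = 255, s = 1 − 2·0 = 1, t = 0 − 2·1 = -2  (check: 823·1 + 284·(-2) = 255)
  q = 1: r = 29, s = 0 − 1·1 = -1, t = 1 − 1·(-2) = 3  (check: 823·(-1) + 284·3 = 29)
  q = 8: r = 23, s = 1 − 8·(-1) = 9, t = -2 − 8·3 = -26  (check: 823·9 + 284·(-26) = 23)
  q = 1: r = 6, s = -1 − 1·9 = -10, t = 3 − 1·(-26) = 29  (check: 823·(-10) + 284·29 = 6)
  q = 3: r = 5, s = 9 − 3·(-10) = 39, t = -26 − 3·29 = -113  (check: 823·39 + 284·(-113) = 5)
  q = 1: r = 1, s = -10 − 1·39 = -49, t = 29 − 1·(-113) = 142  (check: 823·(-49) + 284·142 = 1)
The row with r = 1 (the gcd) gives the Bezout coefficients s = -49, t = 142.
Result: 823 · (-49) + 284 · (142) = 1.

gcd(823, 284) = 1; s = -49, t = 142 (check: 823·(-49) + 284·142 = 1).


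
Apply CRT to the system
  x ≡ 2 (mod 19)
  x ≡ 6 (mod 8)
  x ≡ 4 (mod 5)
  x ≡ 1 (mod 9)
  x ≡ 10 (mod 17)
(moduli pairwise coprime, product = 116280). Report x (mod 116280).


Product of moduli M = 19 · 8 · 5 · 9 · 17 = 116280.
Merge one congruence at a time:
  Start: x ≡ 2 (mod 19).
  Combine with x ≡ 6 (mod 8); new modulus lcm = 152.
    Write x = 2 + 19·t and substitute into x ≡ 6 (mod 8): 19·t ≡ 6 − 2 = 4 (mod 8).
    Reduce coefficients mod 8: 3·t ≡ 4 (mod 8).
    The inverse of 3 mod 8 is 3 (since 3·3 = 9 = 1·8 + 1), so t ≡ 3·4 = 12 ≡ 4 (mod 8).
    Then x = 2 + 19·4 = 78, valid modulo lcm(19, 8) = 152: x ≡ 78 (mod 152).
  Combine with x ≡ 4 (mod 5); new modulus lcm = 760.
    Write x = 78 + 152·t and substitute into x ≡ 4 (mod 5): 152·t ≡ 4 − 78 = -74 (mod 5).
    Reduce coefficients mod 5: 2·t ≡ 1 (mod 5).
    The inverse of 2 mod 5 is 3 (since 2·3 = 6 = 1·5 + 1), so t ≡ 3·1 = 3 ≡ 3 (mod 5).
    Then x = 78 + 152·3 = 534, valid modulo lcm(152, 5) = 760: x ≡ 534 (mod 760).
  Combine with x ≡ 1 (mod 9); new modulus lcm = 6840.
    Write x = 534 + 760·t and substitute into x ≡ 1 (mod 9): 760·t ≡ 1 − 534 = -533 (mod 9).
    Reduce coefficients mod 9: 4·t ≡ 7 (mod 9).
    The inverse of 4 mod 9 is 7 (since 4·7 = 28 = 3·9 + 1), so t ≡ 7·7 = 49 ≡ 4 (mod 9).
    Then x = 534 + 760·4 = 3574, valid modulo lcm(760, 9) = 6840: x ≡ 3574 (mod 6840).
  Combine with x ≡ 10 (mod 17); new modulus lcm = 116280.
    Write x = 3574 + 6840·t and substitute into x ≡ 10 (mod 17): 6840·t ≡ 10 − 3574 = -3564 (mod 17).
    Reduce coefficients mod 17: 6·t ≡ 6 (mod 17).
    The inverse of 6 mod 17 is 3 (since 6·3 = 18 = 1·17 + 1), so t ≡ 3·6 = 18 ≡ 1 (mod 17).
    Then x = 3574 + 6840·1 = 10414, valid modulo lcm(6840, 17) = 116280: x ≡ 10414 (mod 116280).
Verify against each original: 10414 mod 19 = 2, 10414 mod 8 = 6, 10414 mod 5 = 4, 10414 mod 9 = 1, 10414 mod 17 = 10.

x ≡ 10414 (mod 116280).


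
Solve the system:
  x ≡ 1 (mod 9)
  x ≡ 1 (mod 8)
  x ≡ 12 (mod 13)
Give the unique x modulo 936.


Moduli 9, 8, 13 are pairwise coprime; by CRT there is a unique solution modulo M = 9 · 8 · 13 = 936.
Solve pairwise, accumulating the modulus:
  Start with x ≡ 1 (mod 9).
  Combine with x ≡ 1 (mod 8): since gcd(9, 8) = 1, we get a unique residue mod 72.
    Write x = 1 + 9·t and substitute into x ≡ 1 (mod 8): 9·t ≡ 1 − 1 = 0 (mod 8).
    Reduce coefficients mod 8: 1·t ≡ 0 (mod 8).
    So t ≡ 0 (mod 8).
    Then x = 1 + 9·0 = 1, valid modulo lcm(9, 8) = 72: x ≡ 1 (mod 72).
  Combine with x ≡ 12 (mod 13): since gcd(72, 13) = 1, we get a unique residue mod 936.
    Write x = 1 + 72·t and substitute into x ≡ 12 (mod 13): 72·t ≡ 12 − 1 = 11 (mod 13).
    Reduce coefficients mod 13: 7·t ≡ 11 (mod 13).
    The inverse of 7 mod 13 is 2 (since 7·2 = 14 = 1·13 + 1), so t ≡ 2·11 = 22 ≡ 9 (mod 13).
    Then x = 1 + 72·9 = 649, valid modulo lcm(72, 13) = 936: x ≡ 649 (mod 936).
Verify: 649 mod 9 = 1 ✓, 649 mod 8 = 1 ✓, 649 mod 13 = 12 ✓.

x ≡ 649 (mod 936).


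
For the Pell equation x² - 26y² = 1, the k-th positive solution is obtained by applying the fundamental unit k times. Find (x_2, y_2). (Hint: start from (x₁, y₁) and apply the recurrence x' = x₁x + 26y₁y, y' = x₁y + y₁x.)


Step 1: Find the fundamental solution (x₁, y₁) of x² - 26y² = 1.
  Expand √26 as a continued fraction. a₀ = ⌊√26⌋ = 5; iterate m_{k+1} = d_k·a_k − m_k, d_{k+1} = (26 − m_{k+1}²)/d_k, a_{k+1} = ⌊(a₀ + m_{k+1})/d_{k+1}⌋ (starting m₀ = 0, d₀ = 1), with convergents p_k = a_k·p_{k-1} + p_{k-2}, q_k = a_k·q_{k-1} + q_{k-2} (p₋₁ = 1, q₋₁ = 0):
  k = 0: a₀ = 5; p₀/q₀ = 5/1; p₀² − 26·q₀² = 25 − 26 = -1.
  k = 1: m = 5, d = 1, a = ⌊(5 + 5)/1⌋ = 10; p/q = (10·5 + 1)/(10·1 + 0) = 51/10; p² − 26·q² = 2601 − 2600 = 1.
  The first convergent with p² − 26·q² = 1 gives the fundamental solution (x₁, y₁) = (51, 10).
Step 2: Apply the recurrence (x_{n+1}, y_{n+1}) = (x₁x_n + 26y₁y_n, x₁y_n + y₁x_n) repeatedly.
  From (x_1, y_1) = (51, 10): x_2 = 51·51 + 26·10·10 = 5201; y_2 = 51·10 + 10·51 = 1020.
Step 3: Verify x_2² - 26·y_2² = 27050401 - 27050400 = 1 (should be 1). ✓

(x_1, y_1) = (51, 10); (x_2, y_2) = (5201, 1020).


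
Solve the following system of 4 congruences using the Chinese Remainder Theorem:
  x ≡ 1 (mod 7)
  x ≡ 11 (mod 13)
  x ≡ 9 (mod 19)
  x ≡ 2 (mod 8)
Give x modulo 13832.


Product of moduli M = 7 · 13 · 19 · 8 = 13832.
Merge one congruence at a time:
  Start: x ≡ 1 (mod 7).
  Combine with x ≡ 11 (mod 13); new modulus lcm = 91.
    Write x = 1 + 7·t and substitute into x ≡ 11 (mod 13): 7·t ≡ 11 − 1 = 10 (mod 13).
    The inverse of 7 mod 13 is 2 (since 7·2 = 14 = 1·13 + 1), so t ≡ 2·10 = 20 ≡ 7 (mod 13).
    Then x = 1 + 7·7 = 50, valid modulo lcm(7, 13) = 91: x ≡ 50 (mod 91).
  Combine with x ≡ 9 (mod 19); new modulus lcm = 1729.
    Write x = 50 + 91·t and substitute into x ≡ 9 (mod 19): 91·t ≡ 9 − 50 = -41 (mod 19).
    Reduce coefficients mod 19: 15·t ≡ 16 (mod 19).
    The inverse of 15 mod 19 is 14 (since 15·14 = 210 = 11·19 + 1), so t ≡ 14·16 = 224 ≡ 15 (mod 19).
    Then x = 50 + 91·15 = 1415, valid modulo lcm(91, 19) = 1729: x ≡ 1415 (mod 1729).
  Combine with x ≡ 2 (mod 8); new modulus lcm = 13832.
    Write x = 1415 + 1729·t and substitute into x ≡ 2 (mod 8): 1729·t ≡ 2 − 1415 = -1413 (mod 8).
    Reduce coefficients mod 8: 1·t ≡ 3 (mod 8).
    So t ≡ 3 (mod 8).
    Then x = 1415 + 1729·3 = 6602, valid modulo lcm(1729, 8) = 13832: x ≡ 6602 (mod 13832).
Verify against each original: 6602 mod 7 = 1, 6602 mod 13 = 11, 6602 mod 19 = 9, 6602 mod 8 = 2.

x ≡ 6602 (mod 13832).


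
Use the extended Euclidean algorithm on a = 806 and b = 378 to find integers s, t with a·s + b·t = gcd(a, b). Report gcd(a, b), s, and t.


Euclidean algorithm on (806, 378) — divide until remainder is 0:
  806 = 2 · 378 + 50
  378 = 7 · 50 + 28
  50 = 1 · 28 + 22
  28 = 1 · 22 + 6
  22 = 3 · 6 + 4
  6 = 1 · 4 + 2
  4 = 2 · 2 + 0
gcd(806, 378) = 2.
Track Bezout coefficients alongside the remainders: start with r₀ = 806 = a·1 + b·0 (s = 1, t = 0) and r₁ = 378 = a·0 + b·1 (s = 0, t = 1); each new remainder r_{k+1} = r_{k-1} − q_k·r_k inherits s_{k+1} = s_{k-1} − q_k·s_k, t_{k+1} = t_{k-1} − q_k·t_k, so r_k = a·s_k + b·t_k at every step:
  q = 2: r = 50, s = 1 − 2·0 = 1, t = 0 − 2·1 = -2  (check: 806·1 + 378·(-2) = 50)
  q = 7: r = 28, s = 0 − 7·1 = -7, t = 1 − 7·(-2) = 15  (check: 806·(-7) + 378·15 = 28)
  q = 1: r = 22, s = 1 − 1·(-7) = 8, t = -2 − 1·15 = -17  (check: 806·8 + 378·(-17) = 22)
  q = 1: r = 6, s = -7 − 1·8 = -15, t = 15 − 1·(-17) = 32  (check: 806·(-15) + 378·32 = 6)
  q = 3: r = 4, s = 8 − 3·(-15) = 53, t = -17 − 3·32 = -113  (check: 806·53 + 378·(-113) = 4)
  q = 1: r = 2, s = -15 − 1·53 = -68, t = 32 − 1·(-113) = 145  (check: 806·(-68) + 378·145 = 2)
The row with r = 2 (the gcd) gives the Bezout coefficients s = -68, t = 145.
Result: 806 · (-68) + 378 · (145) = 2.

gcd(806, 378) = 2; s = -68, t = 145 (check: 806·(-68) + 378·145 = 2).


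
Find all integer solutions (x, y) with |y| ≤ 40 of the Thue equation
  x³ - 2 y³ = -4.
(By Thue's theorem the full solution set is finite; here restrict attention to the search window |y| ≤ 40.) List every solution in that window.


The equation is x³ - 2y³ = -4. For fixed y, x³ = 2·y³ − 4, so a solution requires the RHS to be a perfect cube.
Strategy: iterate y from -40 to 40, compute RHS = 2·y³ − 4, and check whether it is a (positive or negative) perfect cube.
Check small values of y:
  y = 0: RHS = -4 is not a perfect cube.
  y = 1: RHS = -2 is not a perfect cube.
  y = -1: RHS = -6 is not a perfect cube.
  y = 2: RHS = 12 is not a perfect cube.
  y = -2: RHS = -20 is not a perfect cube.
  y = 3: RHS = 50 is not a perfect cube.
  y = -3: RHS = -58 is not a perfect cube.
Continuing the search up to |y| = 40 finds no solutions either.
No (x, y) in the scanned range satisfies the equation.

No integer solutions with |y| ≤ 40.


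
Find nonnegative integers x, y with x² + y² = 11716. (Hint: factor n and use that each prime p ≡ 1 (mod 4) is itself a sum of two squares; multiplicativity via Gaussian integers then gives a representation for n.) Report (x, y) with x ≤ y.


Step 1: Factor n = 11716 = 2^2 · 29 · 101.
Step 2: Check the mod-4 condition on each prime factor: 2 = 2 (special); 29 ≡ 1 (mod 4), exponent 1; 101 ≡ 1 (mod 4), exponent 1.
All primes ≡ 3 (mod 4) appear to even exponent (or don't appear), so by the two-squares theorem n IS expressible as a sum of two squares.
Step 3: Build a representation. Group n = k² · m with k = 2 and m = 29 · 101 = 2929 (a product of primes ≡ 1 (mod 4)); a representation of m scales to one of n via (k·x)² + (k·y)² = k²(x² + y²). Each prime p ≡ 1 (mod 4) is itself a sum of two squares; find a² by testing p − a² for a perfect square:
  29: 29 − 1² = 28, 29 − 2² = 25 = 5² ⇒ 29 = 2² + 5².
  101: 101 − 1² = 100 = 10² ⇒ 101 = 1² + 10².
  Combine using the Brahmagupta–Fibonacci identity (a² + b²)(c² + d²) = (ac − bd)² + (ad + bc)² = (ac + bd)² + (ad − bc)²:
  29 · 101 = 2929: from (2² + 5²)(1² + 10²), take (2·1 − 5·10, 2·10 + 5·1) = (2 − 50, 20 + 5) = (-48, 25); dropping signs (only squares matter) gives (48, 25); check 48² + 25² = 2304 + 625 = 2929 ✓.
  Scale by k = 2: (2·48, 2·25) = (96, 50).
Step 4: Order so x ≤ y and verify: 50² + 96² = 2500 + 9216 = 11716 = n. ✓

n = 11716 = 50² + 96² (one valid representation with x ≤ y).


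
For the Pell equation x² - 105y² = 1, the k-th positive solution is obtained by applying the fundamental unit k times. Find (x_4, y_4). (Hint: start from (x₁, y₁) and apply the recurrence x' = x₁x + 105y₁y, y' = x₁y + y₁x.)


Step 1: Find the fundamental solution (x₁, y₁) of x² - 105y² = 1.
  Expand √105 as a continued fraction. a₀ = ⌊√105⌋ = 10; iterate m_{k+1} = d_k·a_k − m_k, d_{k+1} = (105 − m_{k+1}²)/d_k, a_{k+1} = ⌊(a₀ + m_{k+1})/d_{k+1}⌋ (starting m₀ = 0, d₀ = 1), with convergents p_k = a_k·p_{k-1} + p_{k-2}, q_k = a_k·q_{k-1} + q_{k-2} (p₋₁ = 1, q₋₁ = 0):
  k = 0: a₀ = 10; p₀/q₀ = 10/1; p₀² − 105·q₀² = 100 − 105 = -5.
  k = 1: m = 10, d = 5, a = ⌊(10 + 10)/5⌋ = 4; p/q = (4·10 + 1)/(4·1 + 0) = 41/4; p² − 105·q² = 1681 − 1680 = 1.
  The first convergent with p² − 105·q² = 1 gives the fundamental solution (x₁, y₁) = (41, 4).
Step 2: Apply the recurrence (x_{n+1}, y_{n+1}) = (x₁x_n + 105y₁y_n, x₁y_n + y₁x_n) repeatedly.
  From (x_1, y_1) = (41, 4): x_2 = 41·41 + 105·4·4 = 3361; y_2 = 41·4 + 4·41 = 328.
  From (x_2, y_2) = (3361, 328): x_3 = 41·3361 + 105·4·328 = 275561; y_3 = 41·328 + 4·3361 = 26892.
  From (x_3, y_3) = (275561, 26892): x_4 = 41·275561 + 105·4·26892 = 22592641; y_4 = 41·26892 + 4·275561 = 2204816.
Step 3: Verify x_4² - 105·y_4² = 510427427354881 - 510427427354880 = 1 (should be 1). ✓

(x_1, y_1) = (41, 4); (x_4, y_4) = (22592641, 2204816).


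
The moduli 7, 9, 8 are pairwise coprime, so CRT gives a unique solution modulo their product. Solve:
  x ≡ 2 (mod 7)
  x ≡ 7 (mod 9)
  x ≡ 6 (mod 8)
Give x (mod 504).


Moduli 7, 9, 8 are pairwise coprime; by CRT there is a unique solution modulo M = 7 · 9 · 8 = 504.
Solve pairwise, accumulating the modulus:
  Start with x ≡ 2 (mod 7).
  Combine with x ≡ 7 (mod 9): since gcd(7, 9) = 1, we get a unique residue mod 63.
    Write x = 2 + 7·t and substitute into x ≡ 7 (mod 9): 7·t ≡ 7 − 2 = 5 (mod 9).
    The inverse of 7 mod 9 is 4 (since 7·4 = 28 = 3·9 + 1), so t ≡ 4·5 = 20 ≡ 2 (mod 9).
    Then x = 2 + 7·2 = 16, valid modulo lcm(7, 9) = 63: x ≡ 16 (mod 63).
  Combine with x ≡ 6 (mod 8): since gcd(63, 8) = 1, we get a unique residue mod 504.
    Write x = 16 + 63·t and substitute into x ≡ 6 (mod 8): 63·t ≡ 6 − 16 = -10 (mod 8).
    Reduce coefficients mod 8: 7·t ≡ 6 (mod 8).
    The inverse of 7 mod 8 is 7 (since 7·7 = 49 = 6·8 + 1), so t ≡ 7·6 = 42 ≡ 2 (mod 8).
    Then x = 16 + 63·2 = 142, valid modulo lcm(63, 8) = 504: x ≡ 142 (mod 504).
Verify: 142 mod 7 = 2 ✓, 142 mod 9 = 7 ✓, 142 mod 8 = 6 ✓.

x ≡ 142 (mod 504).


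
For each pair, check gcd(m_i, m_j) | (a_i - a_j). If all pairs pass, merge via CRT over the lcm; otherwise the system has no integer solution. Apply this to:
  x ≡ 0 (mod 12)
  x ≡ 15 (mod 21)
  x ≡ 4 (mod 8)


Moduli 12, 21, 8 are not pairwise coprime, so CRT works modulo lcm(m_i) when all pairwise compatibility conditions hold.
Pairwise compatibility: gcd(m_i, m_j) must divide a_i - a_j for every pair.
Merge one congruence at a time:
  Start: x ≡ 0 (mod 12).
  Combine with x ≡ 15 (mod 21): gcd(12, 21) = 3; 15 - 0 = 15, which IS divisible by 3, so compatible.
    Write x = 0 + 12·t and substitute into x ≡ 15 (mod 21): 12·t ≡ 15 − 0 = 15 (mod 21).
    Divide the congruence (and modulus) by g = 3: 4·t ≡ 5 (mod 7).
    The inverse of 4 mod 7 is 2 (since 4·2 = 8 = 1·7 + 1), so t ≡ 2·5 = 10 ≡ 3 (mod 7).
    Then x = 0 + 12·3 = 36, valid modulo lcm(12, 21) = 84: x ≡ 36 (mod 84).
  Combine with x ≡ 4 (mod 8): gcd(84, 8) = 4; 4 - 36 = -32, which IS divisible by 4, so compatible.
    Write x = 36 + 84·t and substitute into x ≡ 4 (mod 8): 84·t ≡ 4 − 36 = -32 (mod 8).
    Divide the congruence (and modulus) by g = 4: 21·t ≡ -8 (mod 2).
    Reduce coefficients mod 2: 1·t ≡ 0 (mod 2).
    So t ≡ 0 (mod 2).
    Then x = 36 + 84·0 = 36, valid modulo lcm(84, 8) = 168: x ≡ 36 (mod 168).
Verify: 36 mod 12 = 0, 36 mod 21 = 15, 36 mod 8 = 4.

x ≡ 36 (mod 168).


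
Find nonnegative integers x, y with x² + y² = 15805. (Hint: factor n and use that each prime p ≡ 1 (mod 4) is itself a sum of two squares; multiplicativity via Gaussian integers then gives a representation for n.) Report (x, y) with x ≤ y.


Step 1: Factor n = 15805 = 5 · 29 · 109.
Step 2: Check the mod-4 condition on each prime factor: 5 ≡ 1 (mod 4), exponent 1; 29 ≡ 1 (mod 4), exponent 1; 109 ≡ 1 (mod 4), exponent 1.
All primes ≡ 3 (mod 4) appear to even exponent (or don't appear), so by the two-squares theorem n IS expressible as a sum of two squares.
Step 3: Build a representation. Here n = 5 · 29 · 109 is a product of primes ≡ 1 (mod 4). Each prime p ≡ 1 (mod 4) is itself a sum of two squares; find a² by testing p − a² for a perfect square:
  5: 5 − 1² = 4 = 2² ⇒ 5 = 1² + 2².
  29: 29 − 1² = 28, 29 − 2² = 25 = 5² ⇒ 29 = 2² + 5².
  109: 109 − 1² = 108, 109 − 2² = 105, 109 − 3² = 100 = 10² ⇒ 109 = 3² + 10².
  Combine using the Brahmagupta–Fibonacci identity (a² + b²)(c² + d²) = (ac − bd)² + (ad + bc)² = (ac + bd)² + (ad − bc)²:
  5 · 29 = 145: from (1² + 2²)(2² + 5²), take (1·2 − 2·5, 1·5 + 2·2) = (2 − 10, 5 + 4) = (-8, 9); dropping signs (only squares matter) gives (8, 9); check 8² + 9² = 64 + 81 = 145 ✓.
  145 · 109 = 15805: from (8² + 9²)(3² + 10²), take (8·3 − 9·10, 8·10 + 9·3) = (24 − 90, 80 + 27) = (-66, 107); dropping signs (only squares matter) gives (66, 107); check 66² + 107² = 4356 + 11449 = 15805 ✓.
Step 4: Order so x ≤ y and verify: 66² + 107² = 4356 + 11449 = 15805 = n. ✓

n = 15805 = 66² + 107² (one valid representation with x ≤ y).


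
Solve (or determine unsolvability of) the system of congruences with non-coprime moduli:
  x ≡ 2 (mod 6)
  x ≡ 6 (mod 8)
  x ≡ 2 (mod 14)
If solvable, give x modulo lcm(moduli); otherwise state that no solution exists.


Moduli 6, 8, 14 are not pairwise coprime, so CRT works modulo lcm(m_i) when all pairwise compatibility conditions hold.
Pairwise compatibility: gcd(m_i, m_j) must divide a_i - a_j for every pair.
Merge one congruence at a time:
  Start: x ≡ 2 (mod 6).
  Combine with x ≡ 6 (mod 8): gcd(6, 8) = 2; 6 - 2 = 4, which IS divisible by 2, so compatible.
    Write x = 2 + 6·t and substitute into x ≡ 6 (mod 8): 6·t ≡ 6 − 2 = 4 (mod 8).
    Divide the congruence (and modulus) by g = 2: 3·t ≡ 2 (mod 4).
    The inverse of 3 mod 4 is 3 (since 3·3 = 9 = 2·4 + 1), so t ≡ 3·2 = 6 ≡ 2 (mod 4).
    Then x = 2 + 6·2 = 14, valid modulo lcm(6, 8) = 24: x ≡ 14 (mod 24).
  Combine with x ≡ 2 (mod 14): gcd(24, 14) = 2; 2 - 14 = -12, which IS divisible by 2, so compatible.
    Write x = 14 + 24·t and substitute into x ≡ 2 (mod 14): 24·t ≡ 2 − 14 = -12 (mod 14).
    Divide the congruence (and modulus) by g = 2: 12·t ≡ -6 (mod 7).
    Reduce coefficients mod 7: 5·t ≡ 1 (mod 7).
    The inverse of 5 mod 7 is 3 (since 5·3 = 15 = 2·7 + 1), so t ≡ 3·1 = 3 ≡ 3 (mod 7).
    Then x = 14 + 24·3 = 86, valid modulo lcm(24, 14) = 168: x ≡ 86 (mod 168).
Verify: 86 mod 6 = 2, 86 mod 8 = 6, 86 mod 14 = 2.

x ≡ 86 (mod 168).


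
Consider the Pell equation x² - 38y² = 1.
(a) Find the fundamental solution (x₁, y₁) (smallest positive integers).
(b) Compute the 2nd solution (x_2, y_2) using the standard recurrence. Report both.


Step 1: Find the fundamental solution (x₁, y₁) of x² - 38y² = 1.
  Expand √38 as a continued fraction. a₀ = ⌊√38⌋ = 6; iterate m_{k+1} = d_k·a_k − m_k, d_{k+1} = (38 − m_{k+1}²)/d_k, a_{k+1} = ⌊(a₀ + m_{k+1})/d_{k+1}⌋ (starting m₀ = 0, d₀ = 1), with convergents p_k = a_k·p_{k-1} + p_{k-2}, q_k = a_k·q_{k-1} + q_{k-2} (p₋₁ = 1, q₋₁ = 0):
  k = 0: a₀ = 6; p₀/q₀ = 6/1; p₀² − 38·q₀² = 36 − 38 = -2.
  k = 1: m = 6, d = 2, a = ⌊(6 + 6)/2⌋ = 6; p/q = (6·6 + 1)/(6·1 + 0) = 37/6; p² − 38·q² = 1369 − 1368 = 1.
  The first convergent with p² − 38·q² = 1 gives the fundamental solution (x₁, y₁) = (37, 6).
Step 2: Apply the recurrence (x_{n+1}, y_{n+1}) = (x₁x_n + 38y₁y_n, x₁y_n + y₁x_n) repeatedly.
  From (x_1, y_1) = (37, 6): x_2 = 37·37 + 38·6·6 = 2737; y_2 = 37·6 + 6·37 = 444.
Step 3: Verify x_2² - 38·y_2² = 7491169 - 7491168 = 1 (should be 1). ✓

(x_1, y_1) = (37, 6); (x_2, y_2) = (2737, 444).


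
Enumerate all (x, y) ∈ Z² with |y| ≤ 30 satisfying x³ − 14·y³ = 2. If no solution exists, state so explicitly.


The equation is x³ - 14y³ = 2. For fixed y, x³ = 14·y³ + 2, so a solution requires the RHS to be a perfect cube.
Strategy: iterate y from -30 to 30, compute RHS = 14·y³ + 2, and check whether it is a (positive or negative) perfect cube.
Check small values of y:
  y = 0: RHS = 2 is not a perfect cube.
  y = 1: RHS = 16 is not a perfect cube.
  y = -1: RHS = -12 is not a perfect cube.
  y = 2: RHS = 114 is not a perfect cube.
  y = -2: RHS = -110 is not a perfect cube.
  y = 3: RHS = 380 is not a perfect cube.
  y = -3: RHS = -376 is not a perfect cube.
Continuing the search up to |y| = 30 finds no solutions either.
No (x, y) in the scanned range satisfies the equation.

No integer solutions with |y| ≤ 30.


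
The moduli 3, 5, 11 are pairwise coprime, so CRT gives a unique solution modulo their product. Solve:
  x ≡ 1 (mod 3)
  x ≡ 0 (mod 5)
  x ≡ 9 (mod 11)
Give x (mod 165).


Moduli 3, 5, 11 are pairwise coprime; by CRT there is a unique solution modulo M = 3 · 5 · 11 = 165.
Solve pairwise, accumulating the modulus:
  Start with x ≡ 1 (mod 3).
  Combine with x ≡ 0 (mod 5): since gcd(3, 5) = 1, we get a unique residue mod 15.
    Write x = 1 + 3·t and substitute into x ≡ 0 (mod 5): 3·t ≡ 0 − 1 = -1 (mod 5).
    Reduce coefficients mod 5: 3·t ≡ 4 (mod 5).
    The inverse of 3 mod 5 is 2 (since 3·2 = 6 = 1·5 + 1), so t ≡ 2·4 = 8 ≡ 3 (mod 5).
    Then x = 1 + 3·3 = 10, valid modulo lcm(3, 5) = 15: x ≡ 10 (mod 15).
  Combine with x ≡ 9 (mod 11): since gcd(15, 11) = 1, we get a unique residue mod 165.
    Write x = 10 + 15·t and substitute into x ≡ 9 (mod 11): 15·t ≡ 9 − 10 = -1 (mod 11).
    Reduce coefficients mod 11: 4·t ≡ 10 (mod 11).
    The inverse of 4 mod 11 is 3 (since 4·3 = 12 = 1·11 + 1), so t ≡ 3·10 = 30 ≡ 8 (mod 11).
    Then x = 10 + 15·8 = 130, valid modulo lcm(15, 11) = 165: x ≡ 130 (mod 165).
Verify: 130 mod 3 = 1 ✓, 130 mod 5 = 0 ✓, 130 mod 11 = 9 ✓.

x ≡ 130 (mod 165).


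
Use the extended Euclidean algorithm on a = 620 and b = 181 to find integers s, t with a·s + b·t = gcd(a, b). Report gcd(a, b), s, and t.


Euclidean algorithm on (620, 181) — divide until remainder is 0:
  620 = 3 · 181 + 77
  181 = 2 · 77 + 27
  77 = 2 · 27 + 23
  27 = 1 · 23 + 4
  23 = 5 · 4 + 3
  4 = 1 · 3 + 1
  3 = 3 · 1 + 0
gcd(620, 181) = 1.
Track Bezout coefficients alongside the remainders: start with r₀ = 620 = a·1 + b·0 (s = 1, t = 0) and r₁ = 181 = a·0 + b·1 (s = 0, t = 1); each new remainder r_{k+1} = r_{k-1} − q_k·r_k inherits s_{k+1} = s_{k-1} − q_k·s_k, t_{k+1} = t_{k-1} − q_k·t_k, so r_k = a·s_k + b·t_k at every step:
  q = 3: r = 77, s = 1 − 3·0 = 1, t = 0 − 3·1 = -3  (check: 620·1 + 181·(-3) = 77)
  q = 2: r = 27, s = 0 − 2·1 = -2, t = 1 − 2·(-3) = 7  (check: 620·(-2) + 181·7 = 27)
  q = 2: r = 23, s = 1 − 2·(-2) = 5, t = -3 − 2·7 = -17  (check: 620·5 + 181·(-17) = 23)
  q = 1: r = 4, s = -2 − 1·5 = -7, t = 7 − 1·(-17) = 24  (check: 620·(-7) + 181·24 = 4)
  q = 5: r = 3, s = 5 − 5·(-7) = 40, t = -17 − 5·24 = -137  (check: 620·40 + 181·(-137) = 3)
  q = 1: r = 1, s = -7 − 1·40 = -47, t = 24 − 1·(-137) = 161  (check: 620·(-47) + 181·161 = 1)
The row with r = 1 (the gcd) gives the Bezout coefficients s = -47, t = 161.
Result: 620 · (-47) + 181 · (161) = 1.

gcd(620, 181) = 1; s = -47, t = 161 (check: 620·(-47) + 181·161 = 1).


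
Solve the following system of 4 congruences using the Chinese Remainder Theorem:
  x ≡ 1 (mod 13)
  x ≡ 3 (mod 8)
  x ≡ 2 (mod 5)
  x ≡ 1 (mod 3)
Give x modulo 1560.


Product of moduli M = 13 · 8 · 5 · 3 = 1560.
Merge one congruence at a time:
  Start: x ≡ 1 (mod 13).
  Combine with x ≡ 3 (mod 8); new modulus lcm = 104.
    Write x = 1 + 13·t and substitute into x ≡ 3 (mod 8): 13·t ≡ 3 − 1 = 2 (mod 8).
    Reduce coefficients mod 8: 5·t ≡ 2 (mod 8).
    The inverse of 5 mod 8 is 5 (since 5·5 = 25 = 3·8 + 1), so t ≡ 5·2 = 10 ≡ 2 (mod 8).
    Then x = 1 + 13·2 = 27, valid modulo lcm(13, 8) = 104: x ≡ 27 (mod 104).
  Combine with x ≡ 2 (mod 5); new modulus lcm = 520.
    Write x = 27 + 104·t and substitute into x ≡ 2 (mod 5): 104·t ≡ 2 − 27 = -25 (mod 5).
    Reduce coefficients mod 5: 4·t ≡ 0 (mod 5).
    The inverse of 4 mod 5 is 4 (since 4·4 = 16 = 3·5 + 1), so t ≡ 4·0 = 0 ≡ 0 (mod 5).
    Then x = 27 + 104·0 = 27, valid modulo lcm(104, 5) = 520: x ≡ 27 (mod 520).
  Combine with x ≡ 1 (mod 3); new modulus lcm = 1560.
    Write x = 27 + 520·t and substitute into x ≡ 1 (mod 3): 520·t ≡ 1 − 27 = -26 (mod 3).
    Reduce coefficients mod 3: 1·t ≡ 1 (mod 3).
    So t ≡ 1 (mod 3).
    Then x = 27 + 520·1 = 547, valid modulo lcm(520, 3) = 1560: x ≡ 547 (mod 1560).
Verify against each original: 547 mod 13 = 1, 547 mod 8 = 3, 547 mod 5 = 2, 547 mod 3 = 1.

x ≡ 547 (mod 1560).


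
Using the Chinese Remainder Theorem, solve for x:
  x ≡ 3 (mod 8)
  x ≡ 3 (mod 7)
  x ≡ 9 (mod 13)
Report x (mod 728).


Moduli 8, 7, 13 are pairwise coprime; by CRT there is a unique solution modulo M = 8 · 7 · 13 = 728.
Solve pairwise, accumulating the modulus:
  Start with x ≡ 3 (mod 8).
  Combine with x ≡ 3 (mod 7): since gcd(8, 7) = 1, we get a unique residue mod 56.
    Write x = 3 + 8·t and substitute into x ≡ 3 (mod 7): 8·t ≡ 3 − 3 = 0 (mod 7).
    Reduce coefficients mod 7: 1·t ≡ 0 (mod 7).
    So t ≡ 0 (mod 7).
    Then x = 3 + 8·0 = 3, valid modulo lcm(8, 7) = 56: x ≡ 3 (mod 56).
  Combine with x ≡ 9 (mod 13): since gcd(56, 13) = 1, we get a unique residue mod 728.
    Write x = 3 + 56·t and substitute into x ≡ 9 (mod 13): 56·t ≡ 9 − 3 = 6 (mod 13).
    Reduce coefficients mod 13: 4·t ≡ 6 (mod 13).
    The inverse of 4 mod 13 is 10 (since 4·10 = 40 = 3·13 + 1), so t ≡ 10·6 = 60 ≡ 8 (mod 13).
    Then x = 3 + 56·8 = 451, valid modulo lcm(56, 13) = 728: x ≡ 451 (mod 728).
Verify: 451 mod 8 = 3 ✓, 451 mod 7 = 3 ✓, 451 mod 13 = 9 ✓.

x ≡ 451 (mod 728).


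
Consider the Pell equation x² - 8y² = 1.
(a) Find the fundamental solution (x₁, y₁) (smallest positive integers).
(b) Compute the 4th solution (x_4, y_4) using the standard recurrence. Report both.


Step 1: Find the fundamental solution (x₁, y₁) of x² - 8y² = 1.
  Expand √8 as a continued fraction. a₀ = ⌊√8⌋ = 2; iterate m_{k+1} = d_k·a_k − m_k, d_{k+1} = (8 − m_{k+1}²)/d_k, a_{k+1} = ⌊(a₀ + m_{k+1})/d_{k+1}⌋ (starting m₀ = 0, d₀ = 1), with convergents p_k = a_k·p_{k-1} + p_{k-2}, q_k = a_k·q_{k-1} + q_{k-2} (p₋₁ = 1, q₋₁ = 0):
  k = 0: a₀ = 2; p₀/q₀ = 2/1; p₀² − 8·q₀² = 4 − 8 = -4.
  k = 1: m = 2, d = 4, a = ⌊(2 + 2)/4⌋ = 1; p/q = (1·2 + 1)/(1·1 + 0) = 3/1; p² − 8·q² = 9 − 8 = 1.
  The first convergent with p² − 8·q² = 1 gives the fundamental solution (x₁, y₁) = (3, 1).
Step 2: Apply the recurrence (x_{n+1}, y_{n+1}) = (x₁x_n + 8y₁y_n, x₁y_n + y₁x_n) repeatedly.
  From (x_1, y_1) = (3, 1): x_2 = 3·3 + 8·1·1 = 17; y_2 = 3·1 + 1·3 = 6.
  From (x_2, y_2) = (17, 6): x_3 = 3·17 + 8·1·6 = 99; y_3 = 3·6 + 1·17 = 35.
  From (x_3, y_3) = (99, 35): x_4 = 3·99 + 8·1·35 = 577; y_4 = 3·35 + 1·99 = 204.
Step 3: Verify x_4² - 8·y_4² = 332929 - 332928 = 1 (should be 1). ✓

(x_1, y_1) = (3, 1); (x_4, y_4) = (577, 204).


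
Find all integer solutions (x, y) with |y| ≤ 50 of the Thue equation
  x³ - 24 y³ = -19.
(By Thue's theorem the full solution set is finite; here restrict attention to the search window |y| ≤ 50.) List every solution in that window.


The equation is x³ - 24y³ = -19. For fixed y, x³ = 24·y³ − 19, so a solution requires the RHS to be a perfect cube.
Strategy: iterate y from -50 to 50, compute RHS = 24·y³ − 19, and check whether it is a (positive or negative) perfect cube.
Check small values of y:
  y = 0: RHS = -19 is not a perfect cube.
  y = 1: RHS = 5 is not a perfect cube.
  y = -1: RHS = -43 is not a perfect cube.
  y = 2: RHS = 173 is not a perfect cube.
  y = -2: RHS = -211 is not a perfect cube.
  y = 3: RHS = 629 is not a perfect cube.
  y = -3: RHS = -667 is not a perfect cube.
Continuing the search up to |y| = 50 finds no solutions either.
No (x, y) in the scanned range satisfies the equation.

No integer solutions with |y| ≤ 50.
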